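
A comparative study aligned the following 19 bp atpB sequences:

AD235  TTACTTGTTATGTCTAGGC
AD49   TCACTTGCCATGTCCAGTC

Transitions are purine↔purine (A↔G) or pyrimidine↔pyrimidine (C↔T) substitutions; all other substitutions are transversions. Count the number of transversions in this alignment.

Differing sites — 2:T/C (Ti); 8:T/C (Ti); 9:T/C (Ti); 15:T/C (Ti); 18:G/T (Tv).
Of the 5 differences, 4 transitions and 1 transversion, so the answer is 1.

1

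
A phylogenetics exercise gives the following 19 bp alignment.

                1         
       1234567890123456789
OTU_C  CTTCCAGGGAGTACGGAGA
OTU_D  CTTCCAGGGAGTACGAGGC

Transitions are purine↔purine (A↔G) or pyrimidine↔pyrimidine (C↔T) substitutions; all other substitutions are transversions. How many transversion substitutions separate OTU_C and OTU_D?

Differing sites — 16:G/A (Ti); 17:A/G (Ti); 19:A/C (Tv).
Of the 3 differences, 2 transitions and 1 transversion, so the answer is 1.

1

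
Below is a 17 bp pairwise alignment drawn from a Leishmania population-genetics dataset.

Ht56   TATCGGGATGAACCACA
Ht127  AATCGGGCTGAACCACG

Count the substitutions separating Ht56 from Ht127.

Differing sites — 1:T/A; 8:A/C; 17:A/G.
That gives 3 mismatches out of 17 aligned sites, so the Hamming distance is 3.

3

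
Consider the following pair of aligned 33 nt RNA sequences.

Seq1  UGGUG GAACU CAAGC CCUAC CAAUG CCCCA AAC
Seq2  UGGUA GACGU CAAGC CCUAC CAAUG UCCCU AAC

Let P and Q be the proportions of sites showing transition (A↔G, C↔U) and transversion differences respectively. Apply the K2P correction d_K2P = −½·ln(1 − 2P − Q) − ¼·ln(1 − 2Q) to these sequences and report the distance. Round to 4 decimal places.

0.1694

Mismatches occur at site 5 (G→A, transition), site 8 (A→C, transversion), site 9 (C→G, transversion), site 26 (C→U, transition), site 30 (A→U, transversion).
Of the 5 differences, 2 transitions and 3 transversions over 33 sites: P = 2/33 = 0.060606, Q = 3/33 = 0.090909.
d = −0.5·ln(0.787879) − 0.25·ln(0.818182) = −0.5·(-0.238411) − 0.25·(-0.200670) = 0.1694.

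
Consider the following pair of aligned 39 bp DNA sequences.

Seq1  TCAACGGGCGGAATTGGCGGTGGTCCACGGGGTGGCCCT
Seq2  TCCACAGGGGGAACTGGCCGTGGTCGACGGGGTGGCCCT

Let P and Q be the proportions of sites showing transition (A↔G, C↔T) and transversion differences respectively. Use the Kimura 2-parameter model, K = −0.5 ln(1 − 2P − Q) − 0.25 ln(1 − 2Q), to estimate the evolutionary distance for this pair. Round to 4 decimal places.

0.1722

Mismatches occur at site 3 (A/C, transversion), site 6 (G/A, transition), site 9 (C/G, transversion), site 14 (T/C, transition), site 19 (G/C, transversion), site 26 (C/G, transversion).
Of the 6 differences, 2 transitions and 4 transversions over 39 sites: P = 2/39 = 0.051282, Q = 4/39 = 0.102564.
d = −0.5·ln(0.794872) − 0.25·ln(0.794872) = −0.5·(-0.229574) − 0.25·(-0.229574) = 0.1722.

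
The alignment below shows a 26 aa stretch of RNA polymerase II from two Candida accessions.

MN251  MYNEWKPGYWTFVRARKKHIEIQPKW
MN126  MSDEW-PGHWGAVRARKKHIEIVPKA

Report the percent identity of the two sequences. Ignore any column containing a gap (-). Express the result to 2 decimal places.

Excluding the 1 gap column leaves 25 comparable sites.
Mismatches occur at site 2 (Y→S), site 3 (N→D), site 9 (Y→H), site 11 (T→G), site 12 (F→A), site 23 (Q→V), site 26 (W→A).
18 of the 25 comparable sites match, so the percent identity is 18/25 × 100 = 72.00%.

72.00%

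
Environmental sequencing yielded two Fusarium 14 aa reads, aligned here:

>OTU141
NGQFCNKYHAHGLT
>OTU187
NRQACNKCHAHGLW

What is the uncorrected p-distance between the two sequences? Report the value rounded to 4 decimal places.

Mismatches occur at site 2 (G/R), site 4 (F/A), site 8 (Y/C), site 14 (T/W).
There are 4 differences over 14 sites, so p = 4/14 = 0.2857.

0.2857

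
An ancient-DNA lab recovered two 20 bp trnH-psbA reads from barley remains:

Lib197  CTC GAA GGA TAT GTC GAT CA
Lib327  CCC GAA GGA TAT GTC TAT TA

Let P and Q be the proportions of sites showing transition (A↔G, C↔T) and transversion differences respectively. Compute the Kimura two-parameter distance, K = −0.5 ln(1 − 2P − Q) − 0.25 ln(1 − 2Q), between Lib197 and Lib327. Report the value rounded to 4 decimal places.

Mismatches occur at site 2 (T→C, transition), site 16 (G→T, transversion), site 19 (C→T, transition).
Of the 3 differences, 2 transitions and 1 transversion over 20 sites: P = 2/20 = 0.100000, Q = 1/20 = 0.050000.
d = −0.5·ln(0.750000) − 0.25·ln(0.900000) = −0.5·(-0.287682) − 0.25·(-0.105361) = 0.1702.

0.1702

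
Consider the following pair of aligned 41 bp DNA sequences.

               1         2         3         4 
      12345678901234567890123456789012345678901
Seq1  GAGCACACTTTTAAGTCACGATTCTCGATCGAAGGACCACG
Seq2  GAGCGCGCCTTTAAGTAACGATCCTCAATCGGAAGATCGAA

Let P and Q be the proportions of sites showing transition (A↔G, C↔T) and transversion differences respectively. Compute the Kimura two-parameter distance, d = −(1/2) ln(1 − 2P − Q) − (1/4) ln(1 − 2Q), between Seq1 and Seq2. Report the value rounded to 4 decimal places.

0.4102

The sequences differ at positions 5 (A/G, transition), 7 (A/G, transition), 9 (T/C, transition), 17 (C/A, transversion), 23 (T/C, transition), 27 (G/A, transition), 32 (A/G, transition), 34 (G/A, transition), 37 (C/T, transition), 39 (A/G, transition), 40 (C/A, transversion), 41 (G/A, transition).
Of the 12 differences, 10 transitions and 2 transversions over 41 sites: P = 10/41 = 0.243902, Q = 2/41 = 0.048780.
d = −0.5·ln(0.463416) − 0.25·ln(0.902440) = −0.5·(-0.769130) − 0.25·(-0.102653) = 0.4102.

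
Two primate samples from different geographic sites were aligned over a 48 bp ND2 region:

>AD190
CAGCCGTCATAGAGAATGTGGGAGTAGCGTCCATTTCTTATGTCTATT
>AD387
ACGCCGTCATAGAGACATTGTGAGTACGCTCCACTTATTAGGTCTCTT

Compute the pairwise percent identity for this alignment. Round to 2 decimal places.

Mismatches occur at site 1 (C→A), site 2 (A→C), site 16 (A→C), site 17 (T→A), site 18 (G→T), site 21 (G→T), site 27 (G→C), site 28 (C→G), site 29 (G→C), site 34 (T→C), site 37 (C→A), site 41 (T→G), site 46 (A→C).
35 of the 48 sites match, so the percent identity is 35/48 × 100 = 72.92%.

72.92%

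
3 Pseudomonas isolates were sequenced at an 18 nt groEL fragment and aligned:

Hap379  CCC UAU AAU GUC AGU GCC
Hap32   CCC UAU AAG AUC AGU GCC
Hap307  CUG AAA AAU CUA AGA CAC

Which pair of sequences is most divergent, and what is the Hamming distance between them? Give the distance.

Pairwise Hamming distances:
  Hap379 vs Hap32: 2
  Hap379 vs Hap307: 9
  Hap32 vs Hap307: 10
The largest is 10, between Hap32 and Hap307.

10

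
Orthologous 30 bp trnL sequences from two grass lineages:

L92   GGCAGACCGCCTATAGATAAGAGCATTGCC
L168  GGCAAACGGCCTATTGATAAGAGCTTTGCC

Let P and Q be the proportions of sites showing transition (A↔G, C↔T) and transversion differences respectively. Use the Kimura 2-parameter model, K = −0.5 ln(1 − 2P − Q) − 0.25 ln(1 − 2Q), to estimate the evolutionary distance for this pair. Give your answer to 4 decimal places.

0.1469

Mismatches occur at site 5 (G/A, transition), site 8 (C/G, transversion), site 15 (A/T, transversion), site 25 (A/T, transversion).
Of the 4 differences, 1 transition and 3 transversions over 30 sites: P = 1/30 = 0.033333, Q = 3/30 = 0.100000.
d = −0.5·ln(0.833334) − 0.25·ln(0.800000) = −0.5·(-0.182321) − 0.25·(-0.223144) = 0.1469.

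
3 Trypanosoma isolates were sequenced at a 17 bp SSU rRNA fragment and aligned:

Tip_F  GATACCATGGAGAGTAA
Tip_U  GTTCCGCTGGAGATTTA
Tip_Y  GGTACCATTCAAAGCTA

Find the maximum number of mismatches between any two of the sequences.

Pairwise Hamming distances:
  Tip_F vs Tip_U: 6
  Tip_F vs Tip_Y: 6
  Tip_U vs Tip_Y: 9
The largest is 9, between Tip_U and Tip_Y.

9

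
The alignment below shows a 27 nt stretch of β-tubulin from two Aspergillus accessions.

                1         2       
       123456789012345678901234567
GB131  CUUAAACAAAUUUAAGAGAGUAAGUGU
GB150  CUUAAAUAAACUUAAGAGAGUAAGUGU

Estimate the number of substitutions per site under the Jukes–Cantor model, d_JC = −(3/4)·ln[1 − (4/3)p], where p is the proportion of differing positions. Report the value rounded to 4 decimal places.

0.0780

Differing sites — 7:C/U; 11:U/C.
p = 2/27 = 0.074074.
d = −0.75 · ln(1 − (4/3)·0.074074) = −0.75 · ln(0.901235) = −0.75 · (-0.103989) = 0.0780.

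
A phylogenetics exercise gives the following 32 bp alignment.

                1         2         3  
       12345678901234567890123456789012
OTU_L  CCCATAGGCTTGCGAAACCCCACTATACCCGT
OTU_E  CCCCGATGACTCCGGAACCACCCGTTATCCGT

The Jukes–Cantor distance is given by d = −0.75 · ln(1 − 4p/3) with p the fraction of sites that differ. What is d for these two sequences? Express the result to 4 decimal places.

Differing sites — 4:A/C; 5:T/G; 7:G/T; 9:C/A; 10:T/C; 12:G/C; 15:A/G; 20:C/A; 22:A/C; 24:T/G; 25:A/T; 28:C/T.
p = 12/32 = 0.375000.
d = −0.75 · ln(1 − (4/3)·0.375000) = −0.75 · ln(0.500000) = −0.75 · (-0.693147) = 0.5199.

0.5199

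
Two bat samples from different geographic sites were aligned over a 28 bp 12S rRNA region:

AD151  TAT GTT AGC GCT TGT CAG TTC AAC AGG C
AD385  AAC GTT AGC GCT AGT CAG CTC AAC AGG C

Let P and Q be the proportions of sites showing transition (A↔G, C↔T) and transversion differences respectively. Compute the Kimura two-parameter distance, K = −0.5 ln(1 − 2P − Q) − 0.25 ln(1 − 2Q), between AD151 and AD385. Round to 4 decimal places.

The sequences differ at positions 1 (T/A, transversion), 3 (T/C, transition), 13 (T/A, transversion), 19 (T/C, transition).
Of the 4 differences, 2 transitions and 2 transversions over 28 sites: P = 2/28 = 0.071429, Q = 2/28 = 0.071429.
d = −0.5·ln(0.785713) − 0.25·ln(0.857142) = −0.5·(-0.241164) − 0.25·(-0.154152) = 0.1591.

0.1591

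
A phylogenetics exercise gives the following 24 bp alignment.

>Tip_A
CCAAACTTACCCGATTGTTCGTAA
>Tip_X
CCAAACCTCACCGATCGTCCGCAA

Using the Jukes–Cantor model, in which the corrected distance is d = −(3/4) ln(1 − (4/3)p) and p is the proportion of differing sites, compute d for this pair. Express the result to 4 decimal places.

0.3041

Mismatches occur at site 7 (T→C), site 9 (A→C), site 10 (C→A), site 16 (T→C), site 19 (T→C), site 22 (T→C).
p = 6/24 = 0.250000.
d = −0.75 · ln(1 − (4/3)·0.250000) = −0.75 · ln(0.666667) = −0.75 · (-0.405465) = 0.3041.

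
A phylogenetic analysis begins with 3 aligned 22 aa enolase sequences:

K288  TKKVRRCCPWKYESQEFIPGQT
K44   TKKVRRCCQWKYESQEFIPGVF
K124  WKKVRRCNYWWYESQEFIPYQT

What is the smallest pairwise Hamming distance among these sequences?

3

Pairwise Hamming distances:
  K288 vs K44: 3
  K288 vs K124: 5
  K44 vs K124: 7
The smallest is 3, between K288 and K44.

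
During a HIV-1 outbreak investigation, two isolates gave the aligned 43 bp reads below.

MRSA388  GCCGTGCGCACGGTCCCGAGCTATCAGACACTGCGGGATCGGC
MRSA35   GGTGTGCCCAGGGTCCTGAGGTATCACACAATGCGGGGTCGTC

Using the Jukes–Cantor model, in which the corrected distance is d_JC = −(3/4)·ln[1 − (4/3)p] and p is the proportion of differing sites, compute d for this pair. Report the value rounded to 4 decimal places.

0.2784

The sequences differ at positions 2 (C/G), 3 (C/T), 8 (G/C), 11 (C/G), 17 (C/T), 21 (C/G), 27 (G/C), 31 (C/A), 38 (A/G), 42 (G/T).
p = 10/43 = 0.232558.
d = −0.75 · ln(1 − (4/3)·0.232558) = −0.75 · ln(0.689923) = −0.75 · (-0.371175) = 0.2784.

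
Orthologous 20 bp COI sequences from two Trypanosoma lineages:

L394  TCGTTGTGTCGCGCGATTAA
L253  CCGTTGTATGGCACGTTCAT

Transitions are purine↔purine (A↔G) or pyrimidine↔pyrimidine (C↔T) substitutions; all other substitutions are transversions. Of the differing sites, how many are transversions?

3

Differing sites — 1:T/C (Ti); 8:G/A (Ti); 10:C/G (Tv); 13:G/A (Ti); 16:A/T (Tv); 18:T/C (Ti); 20:A/T (Tv).
Of the 7 differences, 4 transitions and 3 transversions, so the answer is 3.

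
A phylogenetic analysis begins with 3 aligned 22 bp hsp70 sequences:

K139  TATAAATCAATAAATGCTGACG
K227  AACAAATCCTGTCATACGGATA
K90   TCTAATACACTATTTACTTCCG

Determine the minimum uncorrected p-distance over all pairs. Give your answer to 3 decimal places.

Pairwise Hamming distances:
  K139 vs K227: 11
  K139 vs K90: 9
  K227 vs K90: 16
The smallest is 9 mismatches, between K139 and K90; p = 9/22 = 0.409.

0.409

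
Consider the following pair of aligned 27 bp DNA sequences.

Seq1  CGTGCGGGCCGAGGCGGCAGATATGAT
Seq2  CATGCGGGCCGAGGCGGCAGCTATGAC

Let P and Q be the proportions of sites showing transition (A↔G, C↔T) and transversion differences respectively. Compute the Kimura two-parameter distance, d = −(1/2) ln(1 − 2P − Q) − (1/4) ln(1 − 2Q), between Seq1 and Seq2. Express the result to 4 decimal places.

Mismatches occur at site 2 (G↔A, transition), site 21 (A↔C, transversion), site 27 (T↔C, transition).
Of the 3 differences, 2 transitions and 1 transversion over 27 sites: P = 2/27 = 0.074074, Q = 1/27 = 0.037037.
d = −0.5·ln(0.814815) − 0.25·ln(0.925926) = −0.5·(-0.204794) − 0.25·(-0.076961) = 0.1216.

0.1216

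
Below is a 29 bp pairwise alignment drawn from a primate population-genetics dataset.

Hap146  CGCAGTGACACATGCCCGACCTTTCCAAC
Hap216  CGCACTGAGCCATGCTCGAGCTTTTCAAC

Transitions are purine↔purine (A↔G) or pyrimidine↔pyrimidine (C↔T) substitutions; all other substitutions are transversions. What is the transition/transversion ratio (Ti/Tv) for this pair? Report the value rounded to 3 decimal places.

0.500

Mismatches occur at site 5 (G/C, transversion), site 9 (C/G, transversion), site 10 (A/C, transversion), site 16 (C/T, transition), site 20 (C/G, transversion), site 25 (C/T, transition).
Of the 6 differences, 2 transitions and 4 transversions, so Ti/Tv = 2/4 = 0.500.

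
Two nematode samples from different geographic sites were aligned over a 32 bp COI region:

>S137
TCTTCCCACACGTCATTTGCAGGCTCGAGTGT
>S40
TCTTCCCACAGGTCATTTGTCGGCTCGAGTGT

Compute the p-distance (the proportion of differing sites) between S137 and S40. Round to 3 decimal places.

0.094

Differing sites — 11:C/G; 20:C/T; 21:A/C.
There are 3 differences over 32 sites, so p = 3/32 = 0.094.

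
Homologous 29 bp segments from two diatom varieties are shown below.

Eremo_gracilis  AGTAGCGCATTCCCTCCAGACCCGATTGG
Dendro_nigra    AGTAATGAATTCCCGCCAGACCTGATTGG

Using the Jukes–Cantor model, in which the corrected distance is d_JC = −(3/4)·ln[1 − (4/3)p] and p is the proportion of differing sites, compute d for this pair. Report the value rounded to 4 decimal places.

0.1959

Mismatches occur at site 5 (G↔A), site 6 (C↔T), site 8 (C↔A), site 15 (T↔G), site 23 (C↔T).
p = 5/29 = 0.172414.
d = −0.75 · ln(1 − (4/3)·0.172414) = −0.75 · ln(0.770115) = −0.75 · (-0.261215) = 0.1959.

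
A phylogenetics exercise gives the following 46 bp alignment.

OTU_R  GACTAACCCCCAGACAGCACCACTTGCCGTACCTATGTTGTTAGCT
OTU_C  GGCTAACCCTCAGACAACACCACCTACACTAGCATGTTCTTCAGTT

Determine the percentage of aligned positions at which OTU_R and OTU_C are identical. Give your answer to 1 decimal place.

65.2%

The sequences differ at positions 2 (A/G), 10 (C/T), 17 (G/A), 24 (T/C), 26 (G/A), 28 (C/A), 29 (G/C), 32 (C/G), 34 (T/A), 35 (A/T), 36 (T/G), 37 (G/T), 39 (T/C), 40 (G/T), 42 (T/C), 45 (C/T).
30 of the 46 sites match, so the percent identity is 30/46 × 100 = 65.2%.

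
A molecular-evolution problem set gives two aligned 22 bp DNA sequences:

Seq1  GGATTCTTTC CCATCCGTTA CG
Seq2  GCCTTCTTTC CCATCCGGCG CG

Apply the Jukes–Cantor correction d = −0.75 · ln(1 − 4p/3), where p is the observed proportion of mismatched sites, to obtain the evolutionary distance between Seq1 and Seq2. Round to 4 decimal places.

Differing sites — 2:G/C; 3:A/C; 18:T/G; 19:T/C; 20:A/G.
p = 5/22 = 0.227273.
d = −0.75 · ln(1 − (4/3)·0.227273) = −0.75 · ln(0.696969) = −0.75 · (-0.361014) = 0.2708.

0.2708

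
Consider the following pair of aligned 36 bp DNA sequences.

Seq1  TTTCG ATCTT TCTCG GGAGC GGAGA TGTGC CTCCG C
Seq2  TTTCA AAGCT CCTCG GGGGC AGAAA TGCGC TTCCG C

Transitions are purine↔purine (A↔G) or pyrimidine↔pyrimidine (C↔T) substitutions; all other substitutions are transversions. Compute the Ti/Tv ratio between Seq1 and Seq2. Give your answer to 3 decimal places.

4.000

The sequences differ at positions 5 (G/A, transition), 7 (T/A, transversion), 8 (C/G, transversion), 9 (T/C, transition), 11 (T/C, transition), 18 (A/G, transition), 21 (G/A, transition), 24 (G/A, transition), 28 (T/C, transition), 31 (C/T, transition).
Of the 10 differences, 8 transitions and 2 transversions, so Ti/Tv = 8/2 = 4.000.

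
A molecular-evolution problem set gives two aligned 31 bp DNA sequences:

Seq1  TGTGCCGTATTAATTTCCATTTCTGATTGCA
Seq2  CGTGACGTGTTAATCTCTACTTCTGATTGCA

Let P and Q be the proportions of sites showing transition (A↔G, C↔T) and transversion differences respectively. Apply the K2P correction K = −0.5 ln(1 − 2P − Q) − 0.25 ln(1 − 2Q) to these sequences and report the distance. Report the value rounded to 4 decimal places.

0.2358

Differing sites — 1:T/C (Ti); 5:C/A (Tv); 9:A/G (Ti); 15:T/C (Ti); 18:C/T (Ti); 20:T/C (Ti).
Of the 6 differences, 5 transitions and 1 transversion over 31 sites: P = 5/31 = 0.161290, Q = 1/31 = 0.032258.
d = −0.5·ln(0.645162) − 0.25·ln(0.935484) = −0.5·(-0.438254) − 0.25·(-0.066691) = 0.2358.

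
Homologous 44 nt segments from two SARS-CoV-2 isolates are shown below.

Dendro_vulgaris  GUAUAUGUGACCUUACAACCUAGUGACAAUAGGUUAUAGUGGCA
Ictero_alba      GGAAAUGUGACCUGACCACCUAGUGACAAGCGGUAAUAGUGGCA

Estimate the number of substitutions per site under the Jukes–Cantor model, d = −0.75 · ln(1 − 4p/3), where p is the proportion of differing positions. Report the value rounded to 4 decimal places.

0.1788

The sequences differ at positions 2 (U/G), 4 (U/A), 14 (U/G), 17 (A/C), 30 (U/G), 31 (A/C), 35 (U/A).
p = 7/44 = 0.159091.
d = −0.75 · ln(1 − (4/3)·0.159091) = −0.75 · ln(0.787879) = −0.75 · (-0.238411) = 0.1788.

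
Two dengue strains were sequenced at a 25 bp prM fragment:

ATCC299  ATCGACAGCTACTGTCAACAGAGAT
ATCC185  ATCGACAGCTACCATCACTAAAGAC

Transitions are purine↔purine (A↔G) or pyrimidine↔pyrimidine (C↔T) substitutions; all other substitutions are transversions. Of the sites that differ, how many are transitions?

Mismatches occur at site 13 (T→C, transition), site 14 (G→A, transition), site 18 (A→C, transversion), site 19 (C→T, transition), site 21 (G→A, transition), site 25 (T→C, transition).
Of the 6 differences, 5 transitions and 1 transversion, so the answer is 5.

5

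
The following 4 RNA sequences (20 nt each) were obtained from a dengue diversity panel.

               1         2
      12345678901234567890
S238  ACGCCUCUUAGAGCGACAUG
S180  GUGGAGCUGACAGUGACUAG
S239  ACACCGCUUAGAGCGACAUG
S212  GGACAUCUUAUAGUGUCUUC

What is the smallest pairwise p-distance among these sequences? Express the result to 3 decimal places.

Pairwise Hamming distances:
  S238 vs S180: 10
  S238 vs S239: 2
  S238 vs S212: 9
  S180 vs S239: 10
  S180 vs S212: 9
  S239 vs S212: 9
The smallest is 2 mismatches, between S238 and S239; p = 2/20 = 0.100.

0.100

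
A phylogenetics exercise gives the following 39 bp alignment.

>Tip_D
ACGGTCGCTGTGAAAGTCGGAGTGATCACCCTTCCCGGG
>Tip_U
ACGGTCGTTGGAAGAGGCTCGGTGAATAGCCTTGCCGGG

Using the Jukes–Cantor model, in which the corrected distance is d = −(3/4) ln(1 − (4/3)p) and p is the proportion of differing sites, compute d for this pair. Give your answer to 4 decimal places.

0.3961

Differing sites — 8:C/T; 11:T/G; 12:G/A; 14:A/G; 17:T/G; 19:G/T; 20:G/C; 21:A/G; 26:T/A; 27:C/T; 29:C/G; 34:C/G.
p = 12/39 = 0.307692.
d = −0.75 · ln(1 − (4/3)·0.307692) = −0.75 · ln(0.589744) = −0.75 · (-0.528067) = 0.3961.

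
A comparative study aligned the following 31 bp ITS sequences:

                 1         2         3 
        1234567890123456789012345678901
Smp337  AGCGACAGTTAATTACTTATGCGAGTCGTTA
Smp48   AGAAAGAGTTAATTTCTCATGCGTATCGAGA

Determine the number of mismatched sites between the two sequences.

9

Mismatches occur at site 3 (C/A), site 4 (G/A), site 6 (C/G), site 15 (A/T), site 18 (T/C), site 24 (A/T), site 25 (G/A), site 29 (T/A), site 30 (T/G).
That gives 9 mismatches out of 31 aligned sites, so the Hamming distance is 9.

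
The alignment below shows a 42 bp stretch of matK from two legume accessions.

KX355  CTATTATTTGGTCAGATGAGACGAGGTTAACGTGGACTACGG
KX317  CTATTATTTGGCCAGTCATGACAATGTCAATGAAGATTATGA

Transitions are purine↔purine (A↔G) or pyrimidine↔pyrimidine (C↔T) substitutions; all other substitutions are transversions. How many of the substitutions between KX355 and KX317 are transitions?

Mismatches occur at site 12 (T/C, transition), site 16 (A/T, transversion), site 17 (T/C, transition), site 18 (G/A, transition), site 19 (A/T, transversion), site 23 (G/A, transition), site 25 (G/T, transversion), site 28 (T/C, transition), site 31 (C/T, transition), site 33 (T/A, transversion), site 34 (G/A, transition), site 37 (C/T, transition), site 40 (C/T, transition), site 42 (G/A, transition).
Of the 14 differences, 10 transitions and 4 transversions, so the answer is 10.

10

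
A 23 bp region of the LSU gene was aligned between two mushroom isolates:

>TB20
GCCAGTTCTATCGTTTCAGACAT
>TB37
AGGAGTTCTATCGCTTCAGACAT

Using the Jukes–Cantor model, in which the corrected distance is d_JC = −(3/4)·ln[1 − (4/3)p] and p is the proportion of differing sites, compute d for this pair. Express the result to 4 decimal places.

The sequences differ at positions 1 (G/A), 2 (C/G), 3 (C/G), 14 (T/C).
p = 4/23 = 0.173913.
d = −0.75 · ln(1 − (4/3)·0.173913) = −0.75 · ln(0.768116) = −0.75 · (-0.263815) = 0.1979.

0.1979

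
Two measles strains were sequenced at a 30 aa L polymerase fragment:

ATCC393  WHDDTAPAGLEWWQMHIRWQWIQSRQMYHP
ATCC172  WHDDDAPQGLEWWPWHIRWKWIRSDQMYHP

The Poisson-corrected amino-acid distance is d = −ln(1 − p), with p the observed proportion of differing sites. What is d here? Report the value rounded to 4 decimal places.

The sequences differ at positions 5 (T/D), 8 (A/Q), 14 (Q/P), 15 (M/W), 20 (Q/K), 23 (Q/R), 25 (R/D).
p = 7/30 = 0.233333.
d = −ln(1 − 0.233333) = −ln(0.766667) = 0.2657.

0.2657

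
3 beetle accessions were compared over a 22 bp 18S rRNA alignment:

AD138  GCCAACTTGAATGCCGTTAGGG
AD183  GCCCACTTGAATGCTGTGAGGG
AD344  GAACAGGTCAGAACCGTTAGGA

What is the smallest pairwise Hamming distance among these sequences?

3

Pairwise Hamming distances:
  AD138 vs AD183: 3
  AD138 vs AD344: 10
  AD183 vs AD344: 11
The smallest is 3, between AD138 and AD183.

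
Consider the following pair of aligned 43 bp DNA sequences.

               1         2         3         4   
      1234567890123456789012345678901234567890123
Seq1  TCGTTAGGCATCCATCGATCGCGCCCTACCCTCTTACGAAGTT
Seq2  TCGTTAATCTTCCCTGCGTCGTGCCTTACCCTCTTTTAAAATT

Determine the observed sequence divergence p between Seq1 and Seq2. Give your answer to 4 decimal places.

The sequences differ at positions 7 (G/A), 8 (G/T), 10 (A/T), 14 (A/C), 16 (C/G), 17 (G/C), 18 (A/G), 22 (C/T), 26 (C/T), 36 (A/T), 37 (C/T), 38 (G/A), 41 (G/A).
There are 13 differences over 43 sites, so p = 13/43 = 0.3023.

0.3023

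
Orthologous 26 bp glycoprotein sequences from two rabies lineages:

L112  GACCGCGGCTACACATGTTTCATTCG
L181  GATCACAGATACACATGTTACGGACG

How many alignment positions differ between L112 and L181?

8

Mismatches occur at site 3 (C↔T), site 5 (G↔A), site 7 (G↔A), site 9 (C↔A), site 20 (T↔A), site 22 (A↔G), site 23 (T↔G), site 24 (T↔A).
That gives 8 mismatches out of 26 aligned sites, so the Hamming distance is 8.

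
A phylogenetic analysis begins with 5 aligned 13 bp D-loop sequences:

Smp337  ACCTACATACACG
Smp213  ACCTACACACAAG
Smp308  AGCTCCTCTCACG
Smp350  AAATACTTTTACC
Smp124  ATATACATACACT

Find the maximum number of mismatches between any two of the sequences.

8

Pairwise Hamming distances:
  Smp337 vs Smp213: 2
  Smp337 vs Smp308: 5
  Smp337 vs Smp350: 6
  Smp337 vs Smp124: 3
  Smp213 vs Smp308: 5
  Smp213 vs Smp350: 8
  Smp213 vs Smp124: 5
  Smp308 vs Smp350: 6
  Smp308 vs Smp124: 7
  Smp350 vs Smp124: 5
The largest is 8, between Smp213 and Smp350.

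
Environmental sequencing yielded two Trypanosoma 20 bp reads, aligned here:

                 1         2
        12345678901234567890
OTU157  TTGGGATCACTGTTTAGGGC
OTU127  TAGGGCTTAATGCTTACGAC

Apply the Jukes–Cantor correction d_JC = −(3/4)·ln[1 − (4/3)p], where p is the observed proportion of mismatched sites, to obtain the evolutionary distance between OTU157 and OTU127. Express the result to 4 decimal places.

0.4715

Mismatches occur at site 2 (T↔A), site 6 (A↔C), site 8 (C↔T), site 10 (C↔A), site 13 (T↔C), site 17 (G↔C), site 19 (G↔A).
p = 7/20 = 0.350000.
d = −0.75 · ln(1 − (4/3)·0.350000) = −0.75 · ln(0.533333) = −0.75 · (-0.628609) = 0.4715.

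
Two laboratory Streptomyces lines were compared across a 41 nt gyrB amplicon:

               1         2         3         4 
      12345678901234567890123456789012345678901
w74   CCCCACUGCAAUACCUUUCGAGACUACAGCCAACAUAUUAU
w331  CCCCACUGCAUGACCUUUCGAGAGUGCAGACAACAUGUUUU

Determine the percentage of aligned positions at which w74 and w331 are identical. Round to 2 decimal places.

82.93%

Differing sites — 11:A/U; 12:U/G; 24:C/G; 26:A/G; 30:C/A; 37:A/G; 40:A/U.
34 of the 41 sites match, so the percent identity is 34/41 × 100 = 82.93%.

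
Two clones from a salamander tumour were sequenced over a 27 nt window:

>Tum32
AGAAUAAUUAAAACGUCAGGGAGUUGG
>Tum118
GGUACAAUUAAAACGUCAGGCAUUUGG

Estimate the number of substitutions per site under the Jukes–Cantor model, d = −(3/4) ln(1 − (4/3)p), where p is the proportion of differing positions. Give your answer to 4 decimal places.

Mismatches occur at site 1 (A/G), site 3 (A/U), site 5 (U/C), site 21 (G/C), site 23 (G/U).
p = 5/27 = 0.185185.
d = −0.75 · ln(1 − (4/3)·0.185185) = −0.75 · ln(0.753087) = −0.75 · (-0.283575) = 0.2127.

0.2127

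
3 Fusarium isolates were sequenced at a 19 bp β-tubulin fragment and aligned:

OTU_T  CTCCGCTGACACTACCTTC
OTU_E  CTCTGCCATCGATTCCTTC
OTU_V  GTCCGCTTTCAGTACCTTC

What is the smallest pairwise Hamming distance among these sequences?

4

Pairwise Hamming distances:
  OTU_T vs OTU_E: 7
  OTU_T vs OTU_V: 4
  OTU_E vs OTU_V: 7
The smallest is 4, between OTU_T and OTU_V.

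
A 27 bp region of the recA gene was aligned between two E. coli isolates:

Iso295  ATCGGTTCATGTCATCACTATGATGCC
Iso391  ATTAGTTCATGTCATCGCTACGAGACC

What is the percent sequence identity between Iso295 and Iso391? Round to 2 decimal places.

The sequences differ at positions 3 (C/T), 4 (G/A), 17 (A/G), 21 (T/C), 24 (T/G), 25 (G/A).
21 of the 27 sites match, so the percent identity is 21/27 × 100 = 77.78%.

77.78%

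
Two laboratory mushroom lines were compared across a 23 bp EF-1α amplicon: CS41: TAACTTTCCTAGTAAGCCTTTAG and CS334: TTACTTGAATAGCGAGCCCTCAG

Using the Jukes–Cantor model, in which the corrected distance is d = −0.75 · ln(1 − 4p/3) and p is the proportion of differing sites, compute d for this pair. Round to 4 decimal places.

The sequences differ at positions 2 (A/T), 7 (T/G), 8 (C/A), 9 (C/A), 13 (T/C), 14 (A/G), 19 (T/C), 21 (T/C).
p = 8/23 = 0.347826.
d = −0.75 · ln(1 − (4/3)·0.347826) = −0.75 · ln(0.536232) = −0.75 · (-0.623188) = 0.4674.

0.4674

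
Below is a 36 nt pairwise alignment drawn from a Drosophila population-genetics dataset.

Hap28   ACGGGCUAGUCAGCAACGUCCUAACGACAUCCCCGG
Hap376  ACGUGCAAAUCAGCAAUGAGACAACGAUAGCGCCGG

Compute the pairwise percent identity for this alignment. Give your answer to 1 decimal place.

The sequences differ at positions 4 (G/U), 7 (U/A), 9 (G/A), 17 (C/U), 19 (U/A), 20 (C/G), 21 (C/A), 22 (U/C), 28 (C/U), 30 (U/G), 32 (C/G).
25 of the 36 sites match, so the percent identity is 25/36 × 100 = 69.4%.

69.4%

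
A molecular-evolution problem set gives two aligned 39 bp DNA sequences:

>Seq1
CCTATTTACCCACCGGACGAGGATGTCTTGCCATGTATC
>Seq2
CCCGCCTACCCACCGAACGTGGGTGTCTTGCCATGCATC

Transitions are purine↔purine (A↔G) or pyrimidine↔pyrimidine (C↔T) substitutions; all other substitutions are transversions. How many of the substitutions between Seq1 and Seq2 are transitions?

7

Mismatches occur at site 3 (T→C, transition), site 4 (A→G, transition), site 5 (T→C, transition), site 6 (T→C, transition), site 16 (G→A, transition), site 20 (A→T, transversion), site 23 (A→G, transition), site 36 (T→C, transition).
Of the 8 differences, 7 transitions and 1 transversion, so the answer is 7.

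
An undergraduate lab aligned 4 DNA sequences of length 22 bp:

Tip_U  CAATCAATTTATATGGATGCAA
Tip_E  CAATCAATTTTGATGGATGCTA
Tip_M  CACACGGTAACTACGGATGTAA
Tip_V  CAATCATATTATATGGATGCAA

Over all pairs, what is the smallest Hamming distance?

Pairwise Hamming distances:
  Tip_U vs Tip_E: 3
  Tip_U vs Tip_M: 9
  Tip_U vs Tip_V: 2
  Tip_E vs Tip_M: 11
  Tip_E vs Tip_V: 5
  Tip_M vs Tip_V: 10
The smallest is 2, between Tip_U and Tip_V.

2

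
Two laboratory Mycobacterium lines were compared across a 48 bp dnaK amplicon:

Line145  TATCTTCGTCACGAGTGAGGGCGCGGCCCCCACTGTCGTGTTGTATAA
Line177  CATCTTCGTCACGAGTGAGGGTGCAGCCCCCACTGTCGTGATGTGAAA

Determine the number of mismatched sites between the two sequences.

6

Differing sites — 1:T/C; 22:C/T; 25:G/A; 41:T/A; 45:A/G; 46:T/A.
That gives 6 mismatches out of 48 aligned sites, so the Hamming distance is 6.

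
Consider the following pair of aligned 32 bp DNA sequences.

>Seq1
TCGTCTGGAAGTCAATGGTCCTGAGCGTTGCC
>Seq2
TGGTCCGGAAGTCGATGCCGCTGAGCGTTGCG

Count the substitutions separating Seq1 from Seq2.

7

Mismatches occur at site 2 (C↔G), site 6 (T↔C), site 14 (A↔G), site 18 (G↔C), site 19 (T↔C), site 20 (C↔G), site 32 (C↔G).
That gives 7 mismatches out of 32 aligned sites, so the Hamming distance is 7.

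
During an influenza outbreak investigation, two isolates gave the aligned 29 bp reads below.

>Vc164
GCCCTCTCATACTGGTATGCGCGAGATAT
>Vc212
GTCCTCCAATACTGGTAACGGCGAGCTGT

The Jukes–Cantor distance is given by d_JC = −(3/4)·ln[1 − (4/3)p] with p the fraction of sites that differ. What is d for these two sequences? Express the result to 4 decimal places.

Mismatches occur at site 2 (C↔T), site 7 (T↔C), site 8 (C↔A), site 18 (T↔A), site 19 (G↔C), site 20 (C↔G), site 26 (A↔C), site 28 (A↔G).
p = 8/29 = 0.275862.
d = −0.75 · ln(1 − (4/3)·0.275862) = −0.75 · ln(0.632184) = −0.75 · (-0.458575) = 0.3439.

0.3439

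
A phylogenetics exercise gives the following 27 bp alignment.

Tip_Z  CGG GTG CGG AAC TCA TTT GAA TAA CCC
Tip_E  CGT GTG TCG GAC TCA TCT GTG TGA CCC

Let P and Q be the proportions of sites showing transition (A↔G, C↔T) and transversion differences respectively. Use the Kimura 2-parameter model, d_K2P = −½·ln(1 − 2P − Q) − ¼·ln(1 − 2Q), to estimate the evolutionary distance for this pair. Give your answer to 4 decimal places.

0.3912

The sequences differ at positions 3 (G/T, transversion), 7 (C/T, transition), 8 (G/C, transversion), 10 (A/G, transition), 17 (T/C, transition), 20 (A/T, transversion), 21 (A/G, transition), 23 (A/G, transition).
Of the 8 differences, 5 transitions and 3 transversions over 27 sites: P = 5/27 = 0.185185, Q = 3/27 = 0.111111.
d = −0.5·ln(0.518519) − 0.25·ln(0.777778) = −0.5·(-0.656779) − 0.25·(-0.251314) = 0.3912.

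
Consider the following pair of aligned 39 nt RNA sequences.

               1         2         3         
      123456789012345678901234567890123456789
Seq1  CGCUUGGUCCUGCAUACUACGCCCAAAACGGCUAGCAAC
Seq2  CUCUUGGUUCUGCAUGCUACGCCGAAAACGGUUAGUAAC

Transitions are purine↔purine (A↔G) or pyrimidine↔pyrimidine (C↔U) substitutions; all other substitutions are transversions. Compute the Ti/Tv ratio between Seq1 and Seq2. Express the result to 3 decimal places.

The sequences differ at positions 2 (G/U, transversion), 9 (C/U, transition), 16 (A/G, transition), 24 (C/G, transversion), 32 (C/U, transition), 36 (C/U, transition).
Of the 6 differences, 4 transitions and 2 transversions, so Ti/Tv = 4/2 = 2.000.

2.000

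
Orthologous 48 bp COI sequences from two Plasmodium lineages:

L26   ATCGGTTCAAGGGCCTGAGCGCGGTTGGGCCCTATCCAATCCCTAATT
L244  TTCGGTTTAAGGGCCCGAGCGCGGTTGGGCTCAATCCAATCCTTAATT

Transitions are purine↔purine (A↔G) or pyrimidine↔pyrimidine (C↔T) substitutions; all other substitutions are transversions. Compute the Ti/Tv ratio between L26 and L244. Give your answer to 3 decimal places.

The sequences differ at positions 1 (A/T, transversion), 8 (C/T, transition), 16 (T/C, transition), 31 (C/T, transition), 33 (T/A, transversion), 43 (C/T, transition).
Of the 6 differences, 4 transitions and 2 transversions, so Ti/Tv = 4/2 = 2.000.

2.000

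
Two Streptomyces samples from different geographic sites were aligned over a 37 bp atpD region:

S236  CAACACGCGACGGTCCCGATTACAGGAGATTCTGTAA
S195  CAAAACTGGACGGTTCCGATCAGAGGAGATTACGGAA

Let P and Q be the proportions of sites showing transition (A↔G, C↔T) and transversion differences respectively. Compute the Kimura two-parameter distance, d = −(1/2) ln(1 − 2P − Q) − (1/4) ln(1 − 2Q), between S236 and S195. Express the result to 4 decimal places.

0.2940

Differing sites — 4:C/A (Tv); 7:G/T (Tv); 8:C/G (Tv); 15:C/T (Ti); 21:T/C (Ti); 23:C/G (Tv); 32:C/A (Tv); 33:T/C (Ti); 35:T/G (Tv).
Of the 9 differences, 3 transitions and 6 transversions over 37 sites: P = 3/37 = 0.081081, Q = 6/37 = 0.162162.
d = −0.5·ln(0.675676) − 0.25·ln(0.675676) = −0.5·(-0.392042) − 0.25·(-0.392042) = 0.2940.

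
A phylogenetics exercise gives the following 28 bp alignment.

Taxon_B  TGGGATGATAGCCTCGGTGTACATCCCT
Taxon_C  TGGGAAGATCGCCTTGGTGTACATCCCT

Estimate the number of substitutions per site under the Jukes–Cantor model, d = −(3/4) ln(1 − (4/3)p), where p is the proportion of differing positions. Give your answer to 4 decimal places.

0.1156

The sequences differ at positions 6 (T/A), 10 (A/C), 15 (C/T).
p = 3/28 = 0.107143.
d = −0.75 · ln(1 − (4/3)·0.107143) = −0.75 · ln(0.857143) = −0.75 · (-0.154151) = 0.1156.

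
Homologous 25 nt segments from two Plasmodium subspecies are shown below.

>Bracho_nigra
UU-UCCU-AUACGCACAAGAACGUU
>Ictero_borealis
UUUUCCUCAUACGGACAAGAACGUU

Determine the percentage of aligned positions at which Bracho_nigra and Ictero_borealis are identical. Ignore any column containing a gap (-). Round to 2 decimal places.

95.65%

Excluding the 2 gap columns leaves 23 comparable sites.
The sequences differ at position 14 (C/G).
22 of the 23 comparable sites match, so the percent identity is 22/23 × 100 = 95.65%.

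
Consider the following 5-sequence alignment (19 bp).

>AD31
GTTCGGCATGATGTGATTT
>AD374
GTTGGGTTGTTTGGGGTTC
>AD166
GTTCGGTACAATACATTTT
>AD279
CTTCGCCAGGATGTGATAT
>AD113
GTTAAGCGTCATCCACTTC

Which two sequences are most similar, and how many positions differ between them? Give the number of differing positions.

4

Pairwise Hamming distances:
  AD31 vs AD374: 9
  AD31 vs AD166: 7
  AD31 vs AD279: 4
  AD31 vs AD113: 9
  AD374 vs AD166: 10
  AD374 vs AD279: 11
  AD374 vs AD113: 11
  AD166 vs AD279: 10
  AD166 vs AD113: 9
  AD279 vs AD113: 13
The smallest is 4, between AD31 and AD279.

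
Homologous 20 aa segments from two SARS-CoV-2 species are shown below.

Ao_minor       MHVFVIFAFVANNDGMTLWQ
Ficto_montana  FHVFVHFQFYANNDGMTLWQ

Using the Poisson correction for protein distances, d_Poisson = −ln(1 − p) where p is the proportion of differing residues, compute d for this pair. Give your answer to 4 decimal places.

Differing sites — 1:M/F; 6:I/H; 8:A/Q; 10:V/Y.
p = 4/20 = 0.200000.
d = −ln(1 − 0.200000) = −ln(0.800000) = 0.2231.

0.2231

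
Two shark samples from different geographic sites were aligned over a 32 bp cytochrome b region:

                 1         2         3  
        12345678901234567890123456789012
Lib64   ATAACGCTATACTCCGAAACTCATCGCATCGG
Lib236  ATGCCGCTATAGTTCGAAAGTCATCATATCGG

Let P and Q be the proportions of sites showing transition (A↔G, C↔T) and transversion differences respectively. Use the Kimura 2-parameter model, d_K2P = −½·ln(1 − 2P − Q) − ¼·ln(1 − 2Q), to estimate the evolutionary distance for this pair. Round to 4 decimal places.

0.2625

Differing sites — 3:A/G (Ti); 4:A/C (Tv); 12:C/G (Tv); 14:C/T (Ti); 20:C/G (Tv); 26:G/A (Ti); 27:C/T (Ti).
Of the 7 differences, 4 transitions and 3 transversions over 32 sites: P = 4/32 = 0.125000, Q = 3/32 = 0.093750.
d = −0.5·ln(0.656250) − 0.25·ln(0.812500) = −0.5·(-0.421213) − 0.25·(-0.207639) = 0.2625.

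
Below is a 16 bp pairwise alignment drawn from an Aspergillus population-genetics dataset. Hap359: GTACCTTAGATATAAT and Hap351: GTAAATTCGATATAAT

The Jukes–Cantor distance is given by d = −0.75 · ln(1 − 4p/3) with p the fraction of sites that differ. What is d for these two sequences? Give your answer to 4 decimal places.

Mismatches occur at site 4 (C/A), site 5 (C/A), site 8 (A/C).
p = 3/16 = 0.187500.
d = −0.75 · ln(1 − (4/3)·0.187500) = −0.75 · ln(0.750000) = −0.75 · (-0.287682) = 0.2158.

0.2158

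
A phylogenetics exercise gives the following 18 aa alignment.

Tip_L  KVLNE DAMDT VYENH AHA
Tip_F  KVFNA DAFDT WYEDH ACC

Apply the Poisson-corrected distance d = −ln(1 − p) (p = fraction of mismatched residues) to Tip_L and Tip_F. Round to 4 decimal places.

0.4925

Differing sites — 3:L/F; 5:E/A; 8:M/F; 11:V/W; 14:N/D; 17:H/C; 18:A/C.
p = 7/18 = 0.388889.
d = −ln(1 − 0.388889) = −ln(0.611111) = 0.4925.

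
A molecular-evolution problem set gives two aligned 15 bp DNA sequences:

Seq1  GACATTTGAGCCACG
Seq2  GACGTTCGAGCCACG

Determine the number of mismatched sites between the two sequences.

Differing sites — 4:A/G; 7:T/C.
That gives 2 mismatches out of 15 aligned sites, so the Hamming distance is 2.

2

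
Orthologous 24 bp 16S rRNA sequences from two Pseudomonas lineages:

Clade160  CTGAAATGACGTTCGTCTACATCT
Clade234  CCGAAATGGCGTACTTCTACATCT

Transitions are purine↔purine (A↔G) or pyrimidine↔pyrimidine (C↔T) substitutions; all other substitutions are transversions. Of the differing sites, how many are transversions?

Mismatches occur at site 2 (T/C, transition), site 9 (A/G, transition), site 13 (T/A, transversion), site 15 (G/T, transversion).
Of the 4 differences, 2 transitions and 2 transversions, so the answer is 2.

2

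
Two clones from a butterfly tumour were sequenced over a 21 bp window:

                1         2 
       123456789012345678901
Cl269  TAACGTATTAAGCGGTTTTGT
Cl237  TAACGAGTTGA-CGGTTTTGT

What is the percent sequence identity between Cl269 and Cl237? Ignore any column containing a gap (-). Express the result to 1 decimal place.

Excluding the 1 gap column leaves 20 comparable sites.
Differing sites — 6:T/A; 7:A/G; 10:A/G.
17 of the 20 comparable sites match, so the percent identity is 17/20 × 100 = 85.0%.

85.0%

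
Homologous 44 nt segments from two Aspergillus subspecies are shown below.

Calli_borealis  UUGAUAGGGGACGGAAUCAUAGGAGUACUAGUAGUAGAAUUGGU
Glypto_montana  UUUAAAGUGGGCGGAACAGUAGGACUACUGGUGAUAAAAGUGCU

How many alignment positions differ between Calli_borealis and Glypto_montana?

The sequences differ at positions 3 (G/U), 5 (U/A), 8 (G/U), 11 (A/G), 17 (U/C), 18 (C/A), 19 (A/G), 25 (G/C), 30 (A/G), 33 (A/G), 34 (G/A), 37 (G/A), 40 (U/G), 43 (G/C).
That gives 14 mismatches out of 44 aligned sites, so the Hamming distance is 14.

14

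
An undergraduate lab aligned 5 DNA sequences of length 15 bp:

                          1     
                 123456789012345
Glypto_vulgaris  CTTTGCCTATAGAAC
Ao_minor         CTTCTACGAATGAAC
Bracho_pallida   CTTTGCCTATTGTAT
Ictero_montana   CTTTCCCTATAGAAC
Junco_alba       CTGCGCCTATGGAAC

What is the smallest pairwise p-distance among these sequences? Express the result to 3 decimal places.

Pairwise Hamming distances:
  Glypto_vulgaris vs Ao_minor: 6
  Glypto_vulgaris vs Bracho_pallida: 3
  Glypto_vulgaris vs Ictero_montana: 1
  Glypto_vulgaris vs Junco_alba: 3
  Ao_minor vs Bracho_pallida: 7
  Ao_minor vs Ictero_montana: 6
  Ao_minor vs Junco_alba: 6
  Bracho_pallida vs Ictero_montana: 4
  Bracho_pallida vs Junco_alba: 5
  Ictero_montana vs Junco_alba: 4
The smallest is 1 mismatch, between Glypto_vulgaris and Ictero_montana; p = 1/15 = 0.067.

0.067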